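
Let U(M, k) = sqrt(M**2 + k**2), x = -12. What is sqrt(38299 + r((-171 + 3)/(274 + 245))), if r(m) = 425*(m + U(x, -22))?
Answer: sqrt(1142133371 + 25439650*sqrt(157))/173 ≈ 220.93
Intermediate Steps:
r(m) = 425*m + 850*sqrt(157) (r(m) = 425*(m + sqrt((-12)**2 + (-22)**2)) = 425*(m + sqrt(144 + 484)) = 425*(m + sqrt(628)) = 425*(m + 2*sqrt(157)) = 425*m + 850*sqrt(157))
sqrt(38299 + r((-171 + 3)/(274 + 245))) = sqrt(38299 + (425*((-171 + 3)/(274 + 245)) + 850*sqrt(157))) = sqrt(38299 + (425*(-168/519) + 850*sqrt(157))) = sqrt(38299 + (425*(-168*1/519) + 850*sqrt(157))) = sqrt(38299 + (425*(-56/173) + 850*sqrt(157))) = sqrt(38299 + (-23800/173 + 850*sqrt(157))) = sqrt(6601927/173 + 850*sqrt(157))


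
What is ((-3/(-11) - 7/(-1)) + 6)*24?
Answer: 3504/11 ≈ 318.55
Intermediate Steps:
((-3/(-11) - 7/(-1)) + 6)*24 = ((-3*(-1/11) - 7*(-1)) + 6)*24 = ((3/11 + 7) + 6)*24 = (80/11 + 6)*24 = (146/11)*24 = 3504/11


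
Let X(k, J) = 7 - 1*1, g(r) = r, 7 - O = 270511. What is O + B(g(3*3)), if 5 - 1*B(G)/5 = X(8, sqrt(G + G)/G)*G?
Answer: -270749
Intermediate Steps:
O = -270504 (O = 7 - 1*270511 = 7 - 270511 = -270504)
X(k, J) = 6 (X(k, J) = 7 - 1 = 6)
B(G) = 25 - 30*G
O + B(g(3*3)) = -270504 + (25 - 90*3) = -270504 + (25 - 30*9) = -270504 + (25 - 270) = -270504 - 245 = -270749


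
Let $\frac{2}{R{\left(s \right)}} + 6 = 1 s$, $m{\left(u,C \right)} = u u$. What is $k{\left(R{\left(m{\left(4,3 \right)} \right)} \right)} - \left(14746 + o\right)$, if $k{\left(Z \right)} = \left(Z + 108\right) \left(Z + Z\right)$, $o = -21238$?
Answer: $\frac{163382}{25} \approx 6535.3$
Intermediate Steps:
$m{\left(u,C \right)} = u^{2}$
$R{\left(s \right)} = \frac{2}{-6 + s}$ ($R{\left(s \right)} = \frac{2}{-6 + 1 s} = \frac{2}{-6 + s}$)
$k{\left(Z \right)} = 2 Z \left(108 + Z\right)$ ($k{\left(Z \right)} = \left(108 + Z\right) 2 Z = 2 Z \left(108 + Z\right)$)
$k{\left(R{\left(m{\left(4,3 \right)} \right)} \right)} - \left(14746 + o\right) = 2 \frac{2}{-6 + 4^{2}} \left(108 + \frac{2}{-6 + 4^{2}}\right) - \left(14746 - 21238\right) = 2 \frac{2}{-6 + 16} \left(108 + \frac{2}{-6 + 16}\right) - -6492 = 2 \cdot \frac{2}{10} \left(108 + \frac{2}{10}\right) + 6492 = 2 \cdot 2 \cdot \frac{1}{10} \left(108 + 2 \cdot \frac{1}{10}\right) + 6492 = 2 \cdot \frac{1}{5} \left(108 + \frac{1}{5}\right) + 6492 = 2 \cdot \frac{1}{5} \cdot \frac{541}{5} + 6492 = \frac{1082}{25} + 6492 = \frac{163382}{25}$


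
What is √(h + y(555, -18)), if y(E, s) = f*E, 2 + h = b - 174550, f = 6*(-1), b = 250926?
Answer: 6*√2029 ≈ 270.27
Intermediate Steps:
f = -6
h = 76374 (h = -2 + (250926 - 174550) = -2 + 76376 = 76374)
y(E, s) = -6*E
√(h + y(555, -18)) = √(76374 - 6*555) = √(76374 - 3330) = √73044 = 6*√2029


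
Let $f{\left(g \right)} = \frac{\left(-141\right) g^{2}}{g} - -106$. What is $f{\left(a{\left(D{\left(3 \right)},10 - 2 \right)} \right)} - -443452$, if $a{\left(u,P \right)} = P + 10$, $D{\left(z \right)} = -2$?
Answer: $441020$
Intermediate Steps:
$a{\left(u,P \right)} = 10 + P$
$f{\left(g \right)} = 106 - 141 g$ ($f{\left(g \right)} = - 141 g + 106 = 106 - 141 g$)
$f{\left(a{\left(D{\left(3 \right)},10 - 2 \right)} \right)} - -443452 = \left(106 - 141 \left(10 + \left(10 - 2\right)\right)\right) - -443452 = \left(106 - 141 \left(10 + \left(10 - 2\right)\right)\right) + 443452 = \left(106 - 141 \left(10 + 8\right)\right) + 443452 = \left(106 - 2538\right) + 443452 = -2432 + 443452 = 441020$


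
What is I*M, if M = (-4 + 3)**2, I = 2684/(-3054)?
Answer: -1342/1527 ≈ -0.87885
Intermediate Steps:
I = -1342/1527 (I = 2684*(-1/3054) = -1342/1527 ≈ -0.87885)
M = 1 (M = (-1)**2 = 1)
I*M = -1342/1527*1 = -1342/1527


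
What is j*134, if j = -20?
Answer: -2680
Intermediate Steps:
j*134 = -20*134 = -2680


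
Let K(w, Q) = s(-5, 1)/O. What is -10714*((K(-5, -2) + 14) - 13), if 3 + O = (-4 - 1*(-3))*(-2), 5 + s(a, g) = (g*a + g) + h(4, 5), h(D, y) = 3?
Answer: -74998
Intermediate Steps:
s(a, g) = -2 + g + a*g (s(a, g) = -5 + ((g*a + g) + 3) = -5 + ((a*g + g) + 3) = -5 + ((g + a*g) + 3) = -5 + (3 + g + a*g) = -2 + g + a*g)
O = -1 (O = -3 + (-4 - 1*(-3))*(-2) = -3 + (-4 + 3)*(-2) = -3 - 1*(-2) = -3 + 2 = -1)
K(w, Q) = 6 (K(w, Q) = (-2 + 1 - 5*1)/(-1) = (-2 + 1 - 5)*(-1) = -6*(-1) = 6)
-10714*((K(-5, -2) + 14) - 13) = -10714*((6 + 14) - 13) = -10714*(20 - 13) = -10714*7 = -74998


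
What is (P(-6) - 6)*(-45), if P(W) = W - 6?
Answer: 810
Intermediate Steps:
P(W) = -6 + W
(P(-6) - 6)*(-45) = ((-6 - 6) - 6)*(-45) = (-12 - 6)*(-45) = -18*(-45) = 810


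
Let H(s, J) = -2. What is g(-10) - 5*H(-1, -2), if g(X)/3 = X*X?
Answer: 310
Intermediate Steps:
g(X) = 3*X² (g(X) = 3*(X*X) = 3*X²)
g(-10) - 5*H(-1, -2) = 3*(-10)² - 5*(-2) = 3*100 + 10 = 300 + 10 = 310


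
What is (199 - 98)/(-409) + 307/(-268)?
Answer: -152631/109612 ≈ -1.3925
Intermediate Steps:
(199 - 98)/(-409) + 307/(-268) = 101*(-1/409) + 307*(-1/268) = -101/409 - 307/268 = -152631/109612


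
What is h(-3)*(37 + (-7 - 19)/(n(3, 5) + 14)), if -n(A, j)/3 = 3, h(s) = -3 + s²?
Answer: 954/5 ≈ 190.80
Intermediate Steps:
n(A, j) = -9 (n(A, j) = -3*3 = -9)
h(-3)*(37 + (-7 - 19)/(n(3, 5) + 14)) = (-3 + (-3)²)*(37 + (-7 - 19)/(-9 + 14)) = (-3 + 9)*(37 - 26/5) = 6*(37 - 26*⅕) = 6*(37 - 26/5) = 6*(159/5) = 954/5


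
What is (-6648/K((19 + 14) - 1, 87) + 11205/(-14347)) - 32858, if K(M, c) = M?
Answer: -1897622081/57388 ≈ -33067.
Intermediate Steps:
(-6648/K((19 + 14) - 1, 87) + 11205/(-14347)) - 32858 = (-6648/((19 + 14) - 1) + 11205/(-14347)) - 32858 = (-6648/(33 - 1) + 11205*(-1/14347)) - 32858 = (-6648/32 - 11205/14347) - 32858 = (-6648*1/32 - 11205/14347) - 32858 = (-831/4 - 11205/14347) - 32858 = -11967177/57388 - 32858 = -1897622081/57388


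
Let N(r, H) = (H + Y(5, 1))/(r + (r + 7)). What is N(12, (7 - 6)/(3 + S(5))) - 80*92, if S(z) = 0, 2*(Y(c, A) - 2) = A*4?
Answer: -684467/93 ≈ -7359.9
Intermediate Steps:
Y(c, A) = 2 + 2*A (Y(c, A) = 2 + (A*4)/2 = 2 + (4*A)/2 = 2 + 2*A)
N(r, H) = (4 + H)/(7 + 2*r) (N(r, H) = (H + (2 + 2*1))/(r + (r + 7)) = (H + (2 + 2))/(r + (7 + r)) = (H + 4)/(7 + 2*r) = (4 + H)/(7 + 2*r))
N(12, (7 - 6)/(3 + S(5))) - 80*92 = (4 + (7 - 6)/(3 + 0))/(7 + 2*12) - 80*92 = (4 + 1/3)/(7 + 24) - 7360 = (4 + 1*(⅓))/31 - 7360 = (4 + ⅓)/31 - 7360 = (1/31)*(13/3) - 7360 = 13/93 - 7360 = -684467/93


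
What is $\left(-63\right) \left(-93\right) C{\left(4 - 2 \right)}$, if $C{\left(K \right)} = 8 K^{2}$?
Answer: $187488$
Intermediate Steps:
$\left(-63\right) \left(-93\right) C{\left(4 - 2 \right)} = \left(-63\right) \left(-93\right) 8 \left(4 - 2\right)^{2} = 5859 \cdot 8 \cdot 2^{2} = 5859 \cdot 8 \cdot 4 = 5859 \cdot 32 = 187488$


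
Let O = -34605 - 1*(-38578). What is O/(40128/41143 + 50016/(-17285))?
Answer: -2825425787615/1364195808 ≈ -2071.1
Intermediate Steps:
O = 3973 (O = -34605 + 38578 = 3973)
O/(40128/41143 + 50016/(-17285)) = 3973/(40128/41143 + 50016/(-17285)) = 3973/(40128*(1/41143) + 50016*(-1/17285)) = 3973/(40128/41143 - 50016/17285) = 3973/(-1364195808/711156755) = 3973*(-711156755/1364195808) = -2825425787615/1364195808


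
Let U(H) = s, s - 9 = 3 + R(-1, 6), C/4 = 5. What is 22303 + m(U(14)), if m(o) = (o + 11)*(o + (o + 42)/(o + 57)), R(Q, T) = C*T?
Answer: 2602571/63 ≈ 41311.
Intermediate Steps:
C = 20 (C = 4*5 = 20)
R(Q, T) = 20*T
s = 132 (s = 9 + (3 + 20*6) = 9 + (3 + 120) = 9 + 123 = 132)
U(H) = 132
m(o) = (11 + o)*(o + (42 + o)/(57 + o))
22303 + m(U(14)) = 22303 + (462 + 132³ + 69*132² + 680*132)/(57 + 132) = 22303 + (462 + 2299968 + 69*17424 + 89760)/189 = 22303 + (462 + 2299968 + 1202256 + 89760)/189 = 22303 + (1/189)*3592446 = 22303 + 1197482/63 = 2602571/63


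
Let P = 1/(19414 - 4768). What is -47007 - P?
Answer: -688464523/14646 ≈ -47007.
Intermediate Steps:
P = 1/14646 ≈ 6.8278e-5
-47007 - P = -47007 - 1*1/14646 = -47007 - 1/14646 = -688464523/14646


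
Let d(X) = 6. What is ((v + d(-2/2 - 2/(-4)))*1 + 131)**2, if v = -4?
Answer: 17689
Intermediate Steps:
((v + d(-2/2 - 2/(-4)))*1 + 131)**2 = ((-4 + 6)*1 + 131)**2 = (2*1 + 131)**2 = (2 + 131)**2 = 133**2 = 17689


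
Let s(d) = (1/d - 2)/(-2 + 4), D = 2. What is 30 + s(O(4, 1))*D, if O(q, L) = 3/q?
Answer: 88/3 ≈ 29.333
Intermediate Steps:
s(d) = -1 + 1/(2*d) (s(d) = (-2 + 1/d)/2 = (-2 + 1/d)*(1/2) = -1 + 1/(2*d))
30 + s(O(4, 1))*D = 30 + ((1/2 - 3/4)/((3/4)))*2 = 30 + ((1/2 - 3/4)/((3*(1/4))))*2 = 30 + ((1/2 - 1*3/4)/(3/4))*2 = 30 + (4*(1/2 - 3/4)/3)*2 = 30 + ((4/3)*(-1/4))*2 = 30 - 1/3*2 = 30 - 2/3 = 88/3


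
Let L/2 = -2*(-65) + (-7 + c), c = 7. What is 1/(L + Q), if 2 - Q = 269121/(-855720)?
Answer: 285240/74822587 ≈ 0.0038122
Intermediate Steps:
L = 260 (L = 2*(-2*(-65) + (-7 + 7)) = 2*(130 + 0) = 2*130 = 260)
Q = 660187/285240 (Q = 2 - 269121/(-855720) = 2 - 269121*(-1)/855720 = 2 - 1*(-89707/285240) = 2 + 89707/285240 = 660187/285240 ≈ 2.3145)
1/(L + Q) = 1/(260 + 660187/285240) = 1/(74822587/285240) = 285240/74822587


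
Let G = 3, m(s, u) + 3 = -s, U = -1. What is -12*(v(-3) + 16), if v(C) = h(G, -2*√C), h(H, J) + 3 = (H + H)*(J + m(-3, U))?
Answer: -156 + 144*I*√3 ≈ -156.0 + 249.42*I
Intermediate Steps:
m(s, u) = -3 - s
h(H, J) = -3 + 2*H*J (h(H, J) = -3 + (H + H)*(J + (-3 - 1*(-3))) = -3 + (2*H)*(J + (-3 + 3)) = -3 + (2*H)*(J + 0) = -3 + (2*H)*J = -3 + 2*H*J)
v(C) = -3 - 12*√C (v(C) = -3 + 2*3*(-2*√C) = -3 - 12*√C)
-12*(v(-3) + 16) = -12*((-3 - 12*I*√3) + 16) = -12*(13 - 12*I*√3) = -156 + 144*I*√3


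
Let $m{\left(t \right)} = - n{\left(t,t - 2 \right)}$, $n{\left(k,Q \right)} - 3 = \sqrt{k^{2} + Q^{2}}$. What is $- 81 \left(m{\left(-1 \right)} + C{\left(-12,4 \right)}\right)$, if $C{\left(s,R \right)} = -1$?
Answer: $324 + 81 \sqrt{10} \approx 580.14$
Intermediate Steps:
$n{\left(k,Q \right)} = 3 + \sqrt{Q^{2} + k^{2}}$ ($n{\left(k,Q \right)} = 3 + \sqrt{k^{2} + Q^{2}} = 3 + \sqrt{Q^{2} + k^{2}}$)
$m{\left(t \right)} = -3 - \sqrt{t^{2} + \left(-2 + t\right)^{2}}$ ($m{\left(t \right)} = - (3 + \sqrt{\left(t - 2\right)^{2} + t^{2}}) = - (3 + \sqrt{\left(-2 + t\right)^{2} + t^{2}}) = - (3 + \sqrt{t^{2} + \left(-2 + t\right)^{2}}) = -3 - \sqrt{t^{2} + \left(-2 + t\right)^{2}}$)
$- 81 \left(m{\left(-1 \right)} + C{\left(-12,4 \right)}\right) = - 81 \left(\left(-3 - \sqrt{\left(-1\right)^{2} + \left(-2 - 1\right)^{2}}\right) - 1\right) = - 81 \left(\left(-3 - \sqrt{1 + \left(-3\right)^{2}}\right) - 1\right) = - 81 \left(\left(-3 - \sqrt{1 + 9}\right) - 1\right) = - 81 \left(\left(-3 - \sqrt{10}\right) - 1\right) = - 81 \left(-4 - \sqrt{10}\right) = 324 + 81 \sqrt{10}$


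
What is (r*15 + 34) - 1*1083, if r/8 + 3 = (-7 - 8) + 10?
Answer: -2009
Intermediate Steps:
r = -64 (r = -24 + 8*((-7 - 8) + 10) = -24 + 8*(-15 + 10) = -24 + 8*(-5) = -24 - 40 = -64)
(r*15 + 34) - 1*1083 = (-64*15 + 34) - 1*1083 = (-960 + 34) - 1083 = -926 - 1083 = -2009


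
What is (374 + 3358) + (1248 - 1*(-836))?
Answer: 5816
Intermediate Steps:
(374 + 3358) + (1248 - 1*(-836)) = 3732 + (1248 + 836) = 3732 + 2084 = 5816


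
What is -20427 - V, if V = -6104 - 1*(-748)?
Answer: -15071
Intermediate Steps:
V = -5356 (V = -6104 + 748 = -5356)
-20427 - V = -20427 - 1*(-5356) = -20427 + 5356 = -15071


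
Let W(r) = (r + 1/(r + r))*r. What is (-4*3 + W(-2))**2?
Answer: 225/4 ≈ 56.250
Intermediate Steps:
W(r) = r*(r + 1/(2*r)) (W(r) = (r + 1/(2*r))*r = r*(r + 1/(2*r)))
(-4*3 + W(-2))**2 = (-4*3 + (1/2 + (-2)**2))**2 = (-12 + (1/2 + 4))**2 = (-12 + 9/2)**2 = (-15/2)**2 = 225/4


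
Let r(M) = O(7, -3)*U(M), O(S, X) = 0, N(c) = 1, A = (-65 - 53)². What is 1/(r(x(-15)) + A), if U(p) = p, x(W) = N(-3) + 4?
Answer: 1/13924 ≈ 7.1818e-5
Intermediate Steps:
A = 13924 (A = (-118)² = 13924)
x(W) = 5 (x(W) = 1 + 4 = 5)
r(M) = 0 (r(M) = 0*M = 0)
1/(r(x(-15)) + A) = 1/(0 + 13924) = 1/13924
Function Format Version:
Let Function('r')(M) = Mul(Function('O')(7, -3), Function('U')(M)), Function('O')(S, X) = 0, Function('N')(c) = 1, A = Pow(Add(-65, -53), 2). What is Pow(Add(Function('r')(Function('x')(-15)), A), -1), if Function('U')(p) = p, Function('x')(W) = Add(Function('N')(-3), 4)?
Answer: Rational(1, 13924) ≈ 7.1818e-5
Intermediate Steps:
A = 13924 (A = Pow(-118, 2) = 13924)
Function('x')(W) = 5 (Function('x')(W) = Add(1, 4) = 5)
Function('r')(M) = 0 (Function('r')(M) = Mul(0, M) = 0)
Pow(Add(Function('r')(Function('x')(-15)), A), -1) = Pow(Add(0, 13924), -1) = Pow(13924, -1) = Rational(1, 13924)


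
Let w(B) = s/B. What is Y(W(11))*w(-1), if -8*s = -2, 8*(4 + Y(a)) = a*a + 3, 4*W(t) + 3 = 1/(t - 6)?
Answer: 2851/3200 ≈ 0.89094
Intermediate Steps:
W(t) = -¾ + 1/(4*(-6 + t)) (W(t) = -¾ + 1/(4*(t - 6)) = -¾ + 1/(4*(-6 + t)))
Y(a) = -29/8 + a²/8 (Y(a) = -4 + (a*a + 3)/8 = -4 + (a² + 3)/8 = -4 + (3 + a²)/8 = -4 + (3/8 + a²/8) = -29/8 + a²/8)
s = ¼ (s = -⅛*(-2) = ¼ ≈ 0.25000)
w(B) = 1/(4*B)
Y(W(11))*w(-1) = (-29/8 + ((19 - 3*11)/(4*(-6 + 11)))²/8)*((¼)/(-1)) = (-29/8 + ((¼)*(19 - 33)/5)²/8)*((¼)*(-1)) = (-29/8 + ((¼)*(⅕)*(-14))²/8)*(-¼) = (-29/8 + (-7/10)²/8)*(-¼) = (-29/8 + (⅛)*(49/100))*(-¼) = (-29/8 + 49/800)*(-¼) = -2851/800*(-¼) = 2851/3200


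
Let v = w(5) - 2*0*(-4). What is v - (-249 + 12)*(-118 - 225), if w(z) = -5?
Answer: -81296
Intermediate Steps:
v = -5 (v = -5 - 2*0*(-4) = -5 + 0*(-4) = -5 + 0 = -5)
v - (-249 + 12)*(-118 - 225) = -5 - (-249 + 12)*(-118 - 225) = -5 - (-237)*(-343) = -5 - 1*81291 = -5 - 81291 = -81296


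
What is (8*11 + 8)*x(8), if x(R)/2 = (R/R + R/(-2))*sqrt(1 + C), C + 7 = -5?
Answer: -576*I*sqrt(11) ≈ -1910.4*I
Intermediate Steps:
C = -12 (C = -7 - 5 = -12)
x(R) = 2*I*sqrt(11)*(1 - R/2) (x(R) = 2*((R/R + R/(-2))*sqrt(1 - 12)) = 2*((1 + R*(-1/2))*sqrt(-11)) = 2*((1 - R/2)*(I*sqrt(11))) = 2*(I*sqrt(11)*(1 - R/2)) = 2*I*sqrt(11)*(1 - R/2))
(8*11 + 8)*x(8) = (8*11 + 8)*(I*sqrt(11)*(2 - 1*8)) = (88 + 8)*(I*sqrt(11)*(2 - 8)) = 96*(I*sqrt(11)*(-6)) = 96*(-6*I*sqrt(11)) = -576*I*sqrt(11)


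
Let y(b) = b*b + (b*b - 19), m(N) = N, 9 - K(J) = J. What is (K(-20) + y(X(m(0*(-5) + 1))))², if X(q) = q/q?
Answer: 144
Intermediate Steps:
K(J) = 9 - J
X(q) = 1
y(b) = -19 + 2*b² (y(b) = b² + (b² - 19) = b² + (-19 + b²) = -19 + 2*b²)
(K(-20) + y(X(m(0*(-5) + 1))))² = ((9 - 1*(-20)) + (-19 + 2*1²))² = ((9 + 20) + (-19 + 2*1))² = (29 + (-19 + 2))² = (29 - 17)² = 12² = 144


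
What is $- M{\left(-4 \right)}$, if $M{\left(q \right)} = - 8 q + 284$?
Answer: $-316$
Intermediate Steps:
$M{\left(q \right)} = 284 - 8 q$
$- M{\left(-4 \right)} = - (284 - -32) = - (284 + 32) = \left(-1\right) 316 = -316$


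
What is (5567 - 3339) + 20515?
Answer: 22743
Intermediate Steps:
(5567 - 3339) + 20515 = 2228 + 20515 = 22743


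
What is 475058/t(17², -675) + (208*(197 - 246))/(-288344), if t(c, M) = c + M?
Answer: -1223001695/993757 ≈ -1230.7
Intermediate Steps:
t(c, M) = M + c
475058/t(17², -675) + (208*(197 - 246))/(-288344) = 475058/(-675 + 17²) + (208*(197 - 246))/(-288344) = 475058/(-675 + 289) + (208*(-49))*(-1/288344) = 475058/(-386) - 10192*(-1/288344) = 475058*(-1/386) + 182/5149 = -237529/193 + 182/5149 = -1223001695/993757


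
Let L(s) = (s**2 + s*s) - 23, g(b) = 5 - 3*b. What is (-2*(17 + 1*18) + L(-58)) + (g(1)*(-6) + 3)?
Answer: 6626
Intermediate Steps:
L(s) = -23 + 2*s**2 (L(s) = (s**2 + s**2) - 23 = 2*s**2 - 23 = -23 + 2*s**2)
(-2*(17 + 1*18) + L(-58)) + (g(1)*(-6) + 3) = (-2*(17 + 1*18) + (-23 + 2*(-58)**2)) + ((5 - 3*1)*(-6) + 3) = (-2*(17 + 18) + (-23 + 2*3364)) + ((5 - 3)*(-6) + 3) = (-2*35 + (-23 + 6728)) + (2*(-6) + 3) = (-70 + 6705) + (-12 + 3) = 6635 - 9 = 6626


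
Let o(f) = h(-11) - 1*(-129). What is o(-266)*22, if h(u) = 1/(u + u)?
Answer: 2837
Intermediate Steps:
h(u) = 1/(2*u)
o(f) = 2837/22 (o(f) = (1/2)/(-11) - 1*(-129) = (1/2)*(-1/11) + 129 = -1/22 + 129 = 2837/22)
o(-266)*22 = (2837/22)*22 = 2837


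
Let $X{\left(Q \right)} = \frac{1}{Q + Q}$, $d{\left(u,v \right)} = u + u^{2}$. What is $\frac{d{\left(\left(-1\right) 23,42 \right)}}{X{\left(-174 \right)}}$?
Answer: $-176088$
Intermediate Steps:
$X{\left(Q \right)} = \frac{1}{2 Q}$
$\frac{d{\left(\left(-1\right) 23,42 \right)}}{X{\left(-174 \right)}} = \frac{\left(-1\right) 23 \left(1 - 23\right)}{\frac{1}{2} \frac{1}{-174}} = \frac{\left(-23\right) \left(1 - 23\right)}{\frac{1}{2} \left(- \frac{1}{174}\right)} = \frac{\left(-23\right) \left(-22\right)}{- \frac{1}{348}} = 506 \left(-348\right) = -176088$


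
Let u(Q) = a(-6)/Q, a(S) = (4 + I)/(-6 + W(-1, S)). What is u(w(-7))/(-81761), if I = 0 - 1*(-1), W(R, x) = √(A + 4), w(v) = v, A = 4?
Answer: -15/8012578 - 5*√2/8012578 ≈ -2.7546e-6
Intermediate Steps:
W(R, x) = 2*√2 (W(R, x) = √(4 + 4) = √8 = 2*√2)
I = 1 (I = 0 + 1 = 1)
a(S) = 5/(-6 + 2*√2) (a(S) = (4 + 1)/(-6 + 2*√2) = 5/(-6 + 2*√2))
u(Q) = (-15/14 - 5*√2/14)/Q
u(w(-7))/(-81761) = ((5/2)/(-7*(-3 + √2)))/(-81761) = ((5/2)*(-⅐)/(-3 + √2))*(-1/81761) = -5/(14*(-3 + √2))*(-1/81761) = 5/(1144654*(-3 + √2))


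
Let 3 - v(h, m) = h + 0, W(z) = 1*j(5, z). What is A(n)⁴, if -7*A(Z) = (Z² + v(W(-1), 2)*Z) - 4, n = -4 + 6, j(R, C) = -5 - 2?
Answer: 160000/2401 ≈ 66.639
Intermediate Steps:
j(R, C) = -7
n = 2
W(z) = -7 (W(z) = 1*(-7) = -7)
v(h, m) = 3 - h (v(h, m) = 3 - (h + 0) = 3 - h)
A(Z) = 4/7 - 10*Z/7 - Z²/7 (A(Z) = -((Z² + (3 - 1*(-7))*Z) - 4)/7 = -((Z² + (3 + 7)*Z) - 4)/7 = -((Z² + 10*Z) - 4)/7 = -(-4 + Z² + 10*Z)/7 = 4/7 - 10*Z/7 - Z²/7)
A(n)⁴ = (4/7 - 10/7*2 - ⅐*2²)⁴ = (4/7 - 20/7 - ⅐*4)⁴ = (4/7 - 20/7 - 4/7)⁴ = (-20/7)⁴ = 160000/2401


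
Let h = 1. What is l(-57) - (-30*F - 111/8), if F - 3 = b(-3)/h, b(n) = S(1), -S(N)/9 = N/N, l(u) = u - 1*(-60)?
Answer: -1305/8 ≈ -163.13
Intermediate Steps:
l(u) = 60 + u (l(u) = u + 60 = 60 + u)
S(N) = -9 (S(N) = -9*N/N = -9*1 = -9)
b(n) = -9
F = -6 (F = 3 - 9/1 = 3 - 9*1 = 3 - 9 = -6)
l(-57) - (-30*F - 111/8) = (60 - 57) - (-30*(-6) - 111/8) = 3 - (180 - 111*1/8) = 3 - (180 - 111/8) = 3 - 1*1329/8 = 3 - 1329/8 = -1305/8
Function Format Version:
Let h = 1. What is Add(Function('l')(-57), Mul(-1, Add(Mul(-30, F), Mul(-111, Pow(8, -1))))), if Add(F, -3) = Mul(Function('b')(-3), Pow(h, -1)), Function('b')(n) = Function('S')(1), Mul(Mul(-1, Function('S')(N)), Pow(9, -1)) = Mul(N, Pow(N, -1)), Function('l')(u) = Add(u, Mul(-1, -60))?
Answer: Rational(-1305, 8) ≈ -163.13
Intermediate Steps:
Function('l')(u) = Add(60, u) (Function('l')(u) = Add(u, 60) = Add(60, u))
Function('S')(N) = -9 (Function('S')(N) = Mul(-9, Mul(N, Pow(N, -1))) = Mul(-9, 1) = -9)
Function('b')(n) = -9
F = -6 (F = Add(3, Mul(-9, Pow(1, -1))) = Add(3, Mul(-9, 1)) = Add(3, -9) = -6)
Add(Function('l')(-57), Mul(-1, Add(Mul(-30, F), Mul(-111, Pow(8, -1))))) = Add(Add(60, -57), Mul(-1, Add(Mul(-30, -6), Mul(-111, Pow(8, -1))))) = Add(3, Mul(-1, Add(180, Mul(-111, Rational(1, 8))))) = Add(3, Mul(-1, Add(180, Rational(-111, 8)))) = Add(3, Mul(-1, Rational(1329, 8))) = Add(3, Rational(-1329, 8)) = Rational(-1305, 8)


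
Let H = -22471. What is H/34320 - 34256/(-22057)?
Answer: 680023073/756996240 ≈ 0.89832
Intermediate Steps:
H/34320 - 34256/(-22057) = -22471/34320 - 34256/(-22057) = -22471*1/34320 - 34256*(-1/22057) = -22471/34320 + 34256/22057 = 680023073/756996240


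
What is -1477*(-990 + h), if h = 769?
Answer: 326417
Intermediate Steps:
-1477*(-990 + h) = -1477*(-990 + 769) = -1477*(-221) = 326417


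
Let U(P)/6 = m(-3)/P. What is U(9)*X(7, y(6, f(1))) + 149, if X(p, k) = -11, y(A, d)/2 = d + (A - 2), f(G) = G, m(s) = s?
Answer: 171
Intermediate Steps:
y(A, d) = -4 + 2*A + 2*d (y(A, d) = 2*(d + (A - 2)) = 2*(d + (-2 + A)) = 2*(-2 + A + d) = -4 + 2*A + 2*d)
U(P) = -18/P (U(P) = 6*(-3/P) = -18/P)
U(9)*X(7, y(6, f(1))) + 149 = -18/9*(-11) + 149 = -18*1/9*(-11) + 149 = -2*(-11) + 149 = 22 + 149 = 171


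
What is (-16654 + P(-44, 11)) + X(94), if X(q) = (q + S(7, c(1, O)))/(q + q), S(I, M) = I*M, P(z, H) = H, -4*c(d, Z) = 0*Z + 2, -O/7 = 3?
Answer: -6257587/376 ≈ -16643.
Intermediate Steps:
O = -21 (O = -7*3 = -21)
c(d, Z) = -1/2 (c(d, Z) = -(0*Z + 2)/4 = -(0 + 2)/4 = -1/4*2 = -1/2)
X(q) = (-7/2 + q)/(2*q) (X(q) = (q + 7*(-1/2))/(q + q) = (q - 7/2)/((2*q)) = (-7/2 + q)*(1/(2*q)) = (-7/2 + q)/(2*q))
(-16654 + P(-44, 11)) + X(94) = (-16654 + 11) + (1/4)*(-7 + 2*94)/94 = -16643 + (1/4)*(1/94)*(-7 + 188) = -16643 + (1/4)*(1/94)*181 = -16643 + 181/376 = -6257587/376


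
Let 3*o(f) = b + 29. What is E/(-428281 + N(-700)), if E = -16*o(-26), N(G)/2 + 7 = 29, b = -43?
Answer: -224/1284711 ≈ -0.00017436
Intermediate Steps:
N(G) = 44 (N(G) = -14 + 2*29 = -14 + 58 = 44)
o(f) = -14/3 (o(f) = (-43 + 29)/3 = (⅓)*(-14) = -14/3)
E = 224/3 (E = -16*(-14/3) = 224/3 ≈ 74.667)
E/(-428281 + N(-700)) = 224/(3*(-428281 + 44)) = (224/3)/(-428237) = (224/3)*(-1/428237) = -224/1284711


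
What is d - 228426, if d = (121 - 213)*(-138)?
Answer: -215730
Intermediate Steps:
d = 12696 (d = -92*(-138) = 12696)
d - 228426 = 12696 - 228426 = -215730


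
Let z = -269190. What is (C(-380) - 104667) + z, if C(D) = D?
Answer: -374237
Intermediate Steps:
(C(-380) - 104667) + z = (-380 - 104667) - 269190 = -105047 - 269190 = -374237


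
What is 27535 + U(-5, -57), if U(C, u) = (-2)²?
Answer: 27539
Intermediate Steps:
U(C, u) = 4
27535 + U(-5, -57) = 27535 + 4 = 27539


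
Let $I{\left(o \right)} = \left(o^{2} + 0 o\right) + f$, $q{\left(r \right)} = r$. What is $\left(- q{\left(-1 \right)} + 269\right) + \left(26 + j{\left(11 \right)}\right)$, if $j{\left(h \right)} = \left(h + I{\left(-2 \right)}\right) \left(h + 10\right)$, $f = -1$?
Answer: $590$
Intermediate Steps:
$I{\left(o \right)} = -1 + o^{2}$ ($I{\left(o \right)} = \left(o^{2} + 0 o\right) - 1 = \left(o^{2} + 0\right) - 1 = o^{2} - 1 = -1 + o^{2}$)
$j{\left(h \right)} = \left(3 + h\right) \left(10 + h\right)$ ($j{\left(h \right)} = \left(h - \left(1 - \left(-2\right)^{2}\right)\right) \left(h + 10\right) = \left(h + \left(-1 + 4\right)\right) \left(10 + h\right) = \left(h + 3\right) \left(10 + h\right) = \left(3 + h\right) \left(10 + h\right)$)
$\left(- q{\left(-1 \right)} + 269\right) + \left(26 + j{\left(11 \right)}\right) = \left(\left(-1\right) \left(-1\right) + 269\right) + \left(26 + \left(30 + 11^{2} + 13 \cdot 11\right)\right) = \left(1 + 269\right) + \left(26 + \left(30 + 121 + 143\right)\right) = 270 + \left(26 + 294\right) = 270 + 320 = 590$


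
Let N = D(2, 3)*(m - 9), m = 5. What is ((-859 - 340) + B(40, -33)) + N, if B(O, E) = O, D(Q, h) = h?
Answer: -1171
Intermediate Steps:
N = -12 (N = 3*(5 - 9) = 3*(-4) = -12)
((-859 - 340) + B(40, -33)) + N = ((-859 - 340) + 40) - 12 = (-1199 + 40) - 12 = -1159 - 12 = -1171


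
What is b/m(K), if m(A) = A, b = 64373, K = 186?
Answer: 64373/186 ≈ 346.09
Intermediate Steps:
b/m(K) = 64373/186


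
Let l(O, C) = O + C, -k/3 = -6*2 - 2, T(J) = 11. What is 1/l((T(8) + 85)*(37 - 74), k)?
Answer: -1/3510 ≈ -0.00028490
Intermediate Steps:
k = 42 (k = -3*(-6*2 - 2) = -3*(-12 - 2) = -3*(-14) = 42)
l(O, C) = C + O
1/l((T(8) + 85)*(37 - 74), k) = 1/(42 + (11 + 85)*(37 - 74)) = 1/(42 + 96*(-37)) = 1/(42 - 3552) = 1/(-3510) = -1/3510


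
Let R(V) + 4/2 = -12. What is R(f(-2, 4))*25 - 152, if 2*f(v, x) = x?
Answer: -502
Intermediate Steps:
f(v, x) = x/2
R(V) = -14 (R(V) = -2 - 12 = -14)
R(f(-2, 4))*25 - 152 = -14*25 - 152 = -350 - 152 = -502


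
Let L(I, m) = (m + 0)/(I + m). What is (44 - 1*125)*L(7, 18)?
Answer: -1458/25 ≈ -58.320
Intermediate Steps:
L(I, m) = m/(I + m)
(44 - 1*125)*L(7, 18) = (44 - 1*125)*(18/(7 + 18)) = (44 - 125)*(18/25) = -1458/25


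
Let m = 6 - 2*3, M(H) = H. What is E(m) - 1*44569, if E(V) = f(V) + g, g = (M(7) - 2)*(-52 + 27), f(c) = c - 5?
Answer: -44699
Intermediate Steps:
f(c) = -5 + c
m = 0 (m = 6 - 6 = 0)
g = -125 (g = (7 - 2)*(-52 + 27) = 5*(-25) = -125)
E(V) = -130 + V (E(V) = (-5 + V) - 125 = -130 + V)
E(m) - 1*44569 = (-130 + 0) - 1*44569 = -130 - 44569 = -44699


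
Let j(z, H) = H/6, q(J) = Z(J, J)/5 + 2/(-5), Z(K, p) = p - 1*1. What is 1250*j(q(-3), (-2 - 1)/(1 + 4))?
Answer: -125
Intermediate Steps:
Z(K, p) = -1 + p (Z(K, p) = p - 1 = -1 + p)
q(J) = -3/5 + J/5 (q(J) = (-1 + J)/5 + 2/(-5) = (-1 + J)*(1/5) + 2*(-1/5) = (-1/5 + J/5) - 2/5 = -3/5 + J/5)
j(z, H) = H/6 (j(z, H) = H*(1/6) = H/6)
1250*j(q(-3), (-2 - 1)/(1 + 4)) = 1250*(((-2 - 1)/(1 + 4))/6) = 1250*((-3/5)/6) = 1250*((-3*1/5)/6) = 1250*((1/6)*(-3/5)) = 1250*(-1/10) = -125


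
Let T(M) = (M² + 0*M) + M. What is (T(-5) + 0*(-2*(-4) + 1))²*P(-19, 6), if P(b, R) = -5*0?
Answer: 0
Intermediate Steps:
P(b, R) = 0
T(M) = M + M² (T(M) = (M² + 0) + M = M² + M = M + M²)
(T(-5) + 0*(-2*(-4) + 1))²*P(-19, 6) = (-5*(1 - 5) + 0*(-2*(-4) + 1))²*0 = (-5*(-4) + 0*(8 + 1))²*0 = (20 + 0*9)²*0 = (20 + 0)²*0 = 20²*0 = 400*0 = 0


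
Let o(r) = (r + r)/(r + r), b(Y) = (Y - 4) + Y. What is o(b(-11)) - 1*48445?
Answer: -48444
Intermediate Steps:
b(Y) = -4 + 2*Y (b(Y) = (-4 + Y) + Y = -4 + 2*Y)
o(r) = 1 (o(r) = (2*r)/((2*r)) = (2*r)*(1/(2*r)) = 1)
o(b(-11)) - 1*48445 = 1 - 1*48445 = 1 - 48445 = -48444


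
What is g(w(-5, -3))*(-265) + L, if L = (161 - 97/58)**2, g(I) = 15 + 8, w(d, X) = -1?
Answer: 64892501/3364 ≈ 19290.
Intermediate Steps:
g(I) = 23
L = 85396081/3364 (L = (161 - 97*1/58)**2 = (161 - 97/58)**2 = (9241/58)**2 = 85396081/3364 ≈ 25385.)
g(w(-5, -3))*(-265) + L = 23*(-265) + 85396081/3364 = -6095 + 85396081/3364 = 64892501/3364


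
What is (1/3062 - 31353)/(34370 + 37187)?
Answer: -96002885/219107534 ≈ -0.43815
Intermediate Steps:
(1/3062 - 31353)/(34370 + 37187) = (1/3062 - 31353)/71557 = -96002885/3062*1/71557 = -96002885/219107534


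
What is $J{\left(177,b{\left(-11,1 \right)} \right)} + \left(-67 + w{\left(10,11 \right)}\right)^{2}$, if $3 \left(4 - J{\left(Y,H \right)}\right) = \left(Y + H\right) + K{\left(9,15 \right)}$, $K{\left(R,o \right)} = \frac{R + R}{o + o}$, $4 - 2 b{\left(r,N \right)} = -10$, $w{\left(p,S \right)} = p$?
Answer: $\frac{47872}{15} \approx 3191.5$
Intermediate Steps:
$b{\left(r,N \right)} = 7$ ($b{\left(r,N \right)} = 2 - -5 = 2 + 5 = 7$)
$K{\left(R,o \right)} = \frac{R}{o}$ ($K{\left(R,o \right)} = \frac{2 R}{2 o} = 2 R \frac{1}{2 o} = \frac{R}{o}$)
$J{\left(Y,H \right)} = \frac{19}{5} - \frac{H}{3} - \frac{Y}{3}$ ($J{\left(Y,H \right)} = 4 - \frac{\left(Y + H\right) + \frac{9}{15}}{3} = 4 - \frac{\left(H + Y\right) + 9 \cdot \frac{1}{15}}{3} = 4 - \frac{\left(H + Y\right) + \frac{3}{5}}{3} = 4 - \frac{\frac{3}{5} + H + Y}{3} = 4 - \left(\frac{1}{5} + \frac{H}{3} + \frac{Y}{3}\right) = \frac{19}{5} - \frac{H}{3} - \frac{Y}{3}$)
$J{\left(177,b{\left(-11,1 \right)} \right)} + \left(-67 + w{\left(10,11 \right)}\right)^{2} = \left(\frac{19}{5} - \frac{7}{3} - 59\right) + \left(-67 + 10\right)^{2} = \left(\frac{19}{5} - \frac{7}{3} - 59\right) + \left(-57\right)^{2} = - \frac{863}{15} + 3249 = \frac{47872}{15}$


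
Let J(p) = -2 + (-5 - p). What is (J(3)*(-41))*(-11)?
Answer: -4510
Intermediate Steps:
J(p) = -7 - p
(J(3)*(-41))*(-11) = ((-7 - 1*3)*(-41))*(-11) = ((-7 - 3)*(-41))*(-11) = -10*(-41)*(-11) = 410*(-11) = -4510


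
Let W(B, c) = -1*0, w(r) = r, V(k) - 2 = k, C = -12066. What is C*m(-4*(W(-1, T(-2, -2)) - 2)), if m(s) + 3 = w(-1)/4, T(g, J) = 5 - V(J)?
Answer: 78429/2 ≈ 39215.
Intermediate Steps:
V(k) = 2 + k
T(g, J) = 3 - J (T(g, J) = 5 - (2 + J) = 5 + (-2 - J) = 3 - J)
W(B, c) = 0
m(s) = -13/4 (m(s) = -3 - 1/4 = -3 - 1*¼ = -3 - ¼ = -13/4)
C*m(-4*(W(-1, T(-2, -2)) - 2)) = -12066*(-13/4) = 78429/2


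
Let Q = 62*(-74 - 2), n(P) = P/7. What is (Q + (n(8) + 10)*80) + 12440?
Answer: 60336/7 ≈ 8619.4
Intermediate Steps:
n(P) = P/7 (n(P) = P*(⅐) = P/7)
Q = -4712 (Q = 62*(-76) = -4712)
(Q + (n(8) + 10)*80) + 12440 = (-4712 + ((⅐)*8 + 10)*80) + 12440 = (-4712 + (8/7 + 10)*80) + 12440 = (-4712 + (78/7)*80) + 12440 = (-4712 + 6240/7) + 12440 = -26744/7 + 12440 = 60336/7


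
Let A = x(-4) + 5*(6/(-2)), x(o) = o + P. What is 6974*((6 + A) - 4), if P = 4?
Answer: -90662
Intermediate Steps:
x(o) = 4 + o (x(o) = o + 4 = 4 + o)
A = -15 (A = (4 - 4) + 5*(6/(-2)) = 0 + 5*(6*(-½)) = 0 + 5*(-3) = 0 - 15 = -15)
6974*((6 + A) - 4) = 6974*((6 - 15) - 4) = 6974*(-9 - 4) = 6974*(-13) = -90662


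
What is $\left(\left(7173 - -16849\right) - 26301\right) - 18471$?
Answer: $-20750$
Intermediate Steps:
$\left(\left(7173 - -16849\right) - 26301\right) - 18471 = \left(\left(7173 + 16849\right) - 26301\right) - 18471 = \left(24022 - 26301\right) - 18471 = -2279 - 18471 = -20750$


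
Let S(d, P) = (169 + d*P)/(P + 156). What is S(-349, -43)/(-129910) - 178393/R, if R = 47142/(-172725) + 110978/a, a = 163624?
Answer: -6167651085073253178816/14013258606620405 ≈ -4.4013e+5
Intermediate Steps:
R = 1909185407/4710325900 (R = 47142/(-172725) + 110978/163624 = 47142*(-1/172725) + 110978*(1/163624) = -15714/57575 + 55489/81812 = 1909185407/4710325900 ≈ 0.40532)
S(d, P) = (169 + P*d)/(156 + P)
S(-349, -43)/(-129910) - 178393/R = ((169 - 43*(-349))/(156 - 43))/(-129910) - 178393/1909185407/4710325900 = ((169 + 15007)/113)*(-1/129910) - 178393*4710325900/1909185407 = ((1/113)*15176)*(-1/129910) - 840289168278700/1909185407 = (15176/113)*(-1/129910) - 840289168278700/1909185407 = -7588/7339915 - 840289168278700/1909185407 = -6167651085073253178816/14013258606620405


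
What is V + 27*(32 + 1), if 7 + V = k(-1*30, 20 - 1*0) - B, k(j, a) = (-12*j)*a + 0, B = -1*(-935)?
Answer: 7149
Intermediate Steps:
B = 935
k(j, a) = -12*a*j (k(j, a) = -12*a*j + 0 = -12*a*j)
V = 6258 (V = -7 + (-12*(20 - 1*0)*(-1*30) - 1*935) = -7 + (-12*(20 + 0)*(-30) - 935) = -7 + (-12*20*(-30) - 935) = -7 + (7200 - 935) = -7 + 6265 = 6258)
V + 27*(32 + 1) = 6258 + 27*(32 + 1) = 6258 + 27*33 = 6258 + 891 = 7149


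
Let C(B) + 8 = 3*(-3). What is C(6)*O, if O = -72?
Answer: 1224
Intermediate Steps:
C(B) = -17 (C(B) = -8 + 3*(-3) = -8 - 9 = -17)
C(6)*O = -17*(-72) = 1224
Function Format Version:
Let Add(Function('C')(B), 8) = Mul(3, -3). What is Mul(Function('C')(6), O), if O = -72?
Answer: 1224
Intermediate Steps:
Function('C')(B) = -17 (Function('C')(B) = Add(-8, Mul(3, -3)) = Add(-8, -9) = -17)
Mul(Function('C')(6), O) = Mul(-17, -72) = 1224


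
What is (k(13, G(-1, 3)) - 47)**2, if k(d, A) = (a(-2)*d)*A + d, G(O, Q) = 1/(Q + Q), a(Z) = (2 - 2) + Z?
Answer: 13225/9 ≈ 1469.4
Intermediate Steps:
a(Z) = Z (a(Z) = 0 + Z = Z)
G(O, Q) = 1/(2*Q)
k(d, A) = d - 2*A*d (k(d, A) = (-2*d)*A + d = -2*A*d + d = d - 2*A*d)
(k(13, G(-1, 3)) - 47)**2 = (13*(1 - 1/3) - 47)**2 = (13*(2/3) - 47)**2 = (26/3 - 47)**2 = (-115/3)**2 = 13225/9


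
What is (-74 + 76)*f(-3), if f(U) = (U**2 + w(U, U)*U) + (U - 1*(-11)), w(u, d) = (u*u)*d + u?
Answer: 214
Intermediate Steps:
w(u, d) = u + d*u**2 (w(u, d) = u**2*d + u = d*u**2 + u = u + d*u**2)
f(U) = 11 + U + U**2 + U**2*(1 + U**2) (f(U) = (U**2 + (U*(1 + U*U))*U) + (U - 1*(-11)) = (U**2 + (U*(1 + U**2))*U) + (U + 11) = (U**2 + U**2*(1 + U**2)) + (11 + U) = 11 + U + U**2 + U**2*(1 + U**2))
(-74 + 76)*f(-3) = (-74 + 76)*(11 - 3 + (-3)**4 + 2*(-3)**2) = 2*(11 - 3 + 81 + 2*9) = 2*(11 - 3 + 81 + 18) = 2*107 = 214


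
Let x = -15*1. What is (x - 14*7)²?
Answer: 12769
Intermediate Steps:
x = -15
(x - 14*7)² = (-15 - 14*7)² = (-15 - 98)² = (-113)² = 12769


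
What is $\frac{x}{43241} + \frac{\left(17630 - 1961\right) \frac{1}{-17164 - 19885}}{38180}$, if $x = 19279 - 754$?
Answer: $\frac{26203505897271}{61165727187620} \approx 0.4284$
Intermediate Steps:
$x = 18525$
$\frac{x}{43241} + \frac{\left(17630 - 1961\right) \frac{1}{-17164 - 19885}}{38180} = \frac{18525}{43241} + \frac{\left(17630 - 1961\right) \frac{1}{-17164 - 19885}}{38180} = 18525 \cdot \frac{1}{43241} + \frac{15669}{-37049} \cdot \frac{1}{38180} = \frac{18525}{43241} + 15669 \left(- \frac{1}{37049}\right) \frac{1}{38180} = \frac{18525}{43241} - \frac{15669}{1414530820} = \frac{26203505897271}{61165727187620}$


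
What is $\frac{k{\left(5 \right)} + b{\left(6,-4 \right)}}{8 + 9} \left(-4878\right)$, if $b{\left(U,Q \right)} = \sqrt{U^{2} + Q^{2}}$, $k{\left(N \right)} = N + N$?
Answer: $- \frac{48780}{17} - \frac{9756 \sqrt{13}}{17} \approx -4938.6$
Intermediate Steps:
$k{\left(N \right)} = 2 N$
$b{\left(U,Q \right)} = \sqrt{Q^{2} + U^{2}}$
$\frac{k{\left(5 \right)} + b{\left(6,-4 \right)}}{8 + 9} \left(-4878\right) = \frac{2 \cdot 5 + \sqrt{\left(-4\right)^{2} + 6^{2}}}{8 + 9} \left(-4878\right) = \frac{10 + \sqrt{16 + 36}}{17} \left(-4878\right) = \left(10 + \sqrt{52}\right) \frac{1}{17} \left(-4878\right) = \left(10 + 2 \sqrt{13}\right) \frac{1}{17} \left(-4878\right) = \left(\frac{10}{17} + \frac{2 \sqrt{13}}{17}\right) \left(-4878\right) = - \frac{48780}{17} - \frac{9756 \sqrt{13}}{17}$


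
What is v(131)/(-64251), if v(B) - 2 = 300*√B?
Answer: -2/64251 - 100*√131/21417 ≈ -0.053472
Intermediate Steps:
v(B) = 2 + 300*√B
v(131)/(-64251) = (2 + 300*√131)/(-64251) = (2 + 300*√131)*(-1/64251) = -2/64251 - 100*√131/21417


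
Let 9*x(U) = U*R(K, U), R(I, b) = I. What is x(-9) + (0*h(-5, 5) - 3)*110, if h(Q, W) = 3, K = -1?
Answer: -329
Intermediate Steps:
x(U) = -U/9 (x(U) = (U*(-1))/9 = (-U)/9 = -U/9)
x(-9) + (0*h(-5, 5) - 3)*110 = -⅑*(-9) + (0*3 - 3)*110 = 1 + (0 - 3)*110 = 1 - 3*110 = 1 - 330 = -329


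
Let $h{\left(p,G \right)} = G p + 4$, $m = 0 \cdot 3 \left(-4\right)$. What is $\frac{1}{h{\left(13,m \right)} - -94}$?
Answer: $\frac{1}{98} \approx 0.010204$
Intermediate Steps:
$m = 0$ ($m = 0 \left(-4\right) = 0$)
$h{\left(p,G \right)} = 4 + G p$
$\frac{1}{h{\left(13,m \right)} - -94} = \frac{1}{\left(4 + 0 \cdot 13\right) - -94} = \frac{1}{\left(4 + 0\right) + 94} = \frac{1}{4 + 94} = \frac{1}{98}$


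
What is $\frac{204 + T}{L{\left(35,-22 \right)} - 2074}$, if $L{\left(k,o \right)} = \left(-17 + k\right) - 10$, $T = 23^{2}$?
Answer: $- \frac{733}{2066} \approx -0.35479$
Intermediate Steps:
$T = 529$
$L{\left(k,o \right)} = -27 + k$
$\frac{204 + T}{L{\left(35,-22 \right)} - 2074} = \frac{204 + 529}{\left(-27 + 35\right) - 2074} = \frac{733}{8 - 2074} = \frac{733}{-2066} = 733 \left(- \frac{1}{2066}\right) = - \frac{733}{2066}$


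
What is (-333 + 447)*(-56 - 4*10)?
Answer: -10944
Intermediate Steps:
(-333 + 447)*(-56 - 4*10) = 114*(-56 - 40) = 114*(-96) = -10944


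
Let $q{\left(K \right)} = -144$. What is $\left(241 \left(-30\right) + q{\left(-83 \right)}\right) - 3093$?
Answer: $-10467$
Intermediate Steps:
$\left(241 \left(-30\right) + q{\left(-83 \right)}\right) - 3093 = \left(241 \left(-30\right) - 144\right) - 3093 = \left(-7230 - 144\right) - 3093 = -7374 - 3093 = -10467$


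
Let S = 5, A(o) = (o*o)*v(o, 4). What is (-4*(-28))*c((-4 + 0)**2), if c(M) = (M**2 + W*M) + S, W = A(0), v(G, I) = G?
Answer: 29232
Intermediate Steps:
A(o) = o**3 (A(o) = (o*o)*o = o**2*o = o**3)
W = 0 (W = 0**3 = 0)
c(M) = 5 + M**2 (c(M) = (M**2 + 0*M) + 5 = (M**2 + 0) + 5 = M**2 + 5 = 5 + M**2)
(-4*(-28))*c((-4 + 0)**2) = (-4*(-28))*(5 + ((-4 + 0)**2)**2) = 112*(5 + ((-4)**2)**2) = 112*(5 + 16**2) = 112*(5 + 256) = 112*261 = 29232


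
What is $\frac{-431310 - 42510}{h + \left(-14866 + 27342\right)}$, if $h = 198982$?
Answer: $- \frac{78970}{35243} \approx -2.2407$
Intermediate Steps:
$\frac{-431310 - 42510}{h + \left(-14866 + 27342\right)} = \frac{-431310 - 42510}{198982 + \left(-14866 + 27342\right)} = - \frac{473820}{198982 + 12476} = - \frac{473820}{211458} = \left(-473820\right) \frac{1}{211458} = - \frac{78970}{35243}$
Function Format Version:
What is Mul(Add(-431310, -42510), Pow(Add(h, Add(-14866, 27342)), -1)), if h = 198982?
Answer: Rational(-78970, 35243) ≈ -2.2407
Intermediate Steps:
Mul(Add(-431310, -42510), Pow(Add(h, Add(-14866, 27342)), -1)) = Mul(Add(-431310, -42510), Pow(Add(198982, Add(-14866, 27342)), -1)) = Mul(-473820, Pow(Add(198982, 12476), -1)) = Mul(-473820, Pow(211458, -1)) = Mul(-473820, Rational(1, 211458)) = Rational(-78970, 35243)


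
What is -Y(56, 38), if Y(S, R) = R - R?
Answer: 0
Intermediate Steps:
Y(S, R) = 0
-Y(56, 38) = -1*0 = 0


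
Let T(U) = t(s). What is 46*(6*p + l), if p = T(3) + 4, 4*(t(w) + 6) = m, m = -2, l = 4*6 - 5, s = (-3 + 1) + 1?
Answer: 184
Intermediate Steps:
s = -1 (s = -2 + 1 = -1)
l = 19 (l = 24 - 5 = 19)
t(w) = -13/2 (t(w) = -6 + (¼)*(-2) = -6 - ½ = -13/2)
T(U) = -13/2
p = -5/2 (p = -13/2 + 4 = -5/2 ≈ -2.5000)
46*(6*p + l) = 46*(6*(-5/2) + 19) = 46*(-15 + 19) = 46*4 = 184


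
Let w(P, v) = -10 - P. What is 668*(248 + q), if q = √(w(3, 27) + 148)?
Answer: 165664 + 2004*√15 ≈ 1.7343e+5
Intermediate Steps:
q = 3*√15 (q = √((-10 - 1*3) + 148) = √((-10 - 3) + 148) = √(-13 + 148) = √135 = 3*√15 ≈ 11.619)
668*(248 + q) = 668*(248 + 3*√15) = 165664 + 2004*√15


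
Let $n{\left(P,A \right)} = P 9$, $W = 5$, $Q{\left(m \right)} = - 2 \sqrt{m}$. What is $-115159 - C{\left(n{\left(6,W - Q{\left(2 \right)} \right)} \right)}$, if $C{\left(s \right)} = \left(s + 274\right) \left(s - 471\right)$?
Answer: $21617$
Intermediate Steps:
$n{\left(P,A \right)} = 9 P$
$C{\left(s \right)} = \left(-471 + s\right) \left(274 + s\right)$ ($C{\left(s \right)} = \left(274 + s\right) \left(-471 + s\right) = \left(-471 + s\right) \left(274 + s\right)$)
$-115159 - C{\left(n{\left(6,W - Q{\left(2 \right)} \right)} \right)} = -115159 - \left(-129054 + \left(9 \cdot 6\right)^{2} - 197 \cdot 9 \cdot 6\right) = -115159 - \left(-129054 + 54^{2} - 10638\right) = -115159 - \left(-129054 + 2916 - 10638\right) = -115159 - -136776 = -115159 + 136776 = 21617$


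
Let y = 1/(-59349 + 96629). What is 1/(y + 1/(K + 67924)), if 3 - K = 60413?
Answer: 140060960/22397 ≈ 6253.6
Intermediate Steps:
K = -60410 (K = 3 - 1*60413 = 3 - 60413 = -60410)
y = 1/37280 ≈ 2.6824e-5
1/(y + 1/(K + 67924)) = 1/(1/37280 + 1/(-60410 + 67924)) = 1/(1/37280 + 1/7514) = 1/(22397/140060960) = 140060960/22397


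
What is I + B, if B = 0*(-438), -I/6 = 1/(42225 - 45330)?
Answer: 2/1035 ≈ 0.0019324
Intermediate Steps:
I = 2/1035 (I = -6/(42225 - 45330) = -6/(-3105) = -6*(-1/3105) = 2/1035 ≈ 0.0019324)
B = 0
I + B = 2/1035 + 0 = 2/1035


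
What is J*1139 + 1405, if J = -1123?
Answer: -1277692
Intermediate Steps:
J*1139 + 1405 = -1123*1139 + 1405 = -1279097 + 1405 = -1277692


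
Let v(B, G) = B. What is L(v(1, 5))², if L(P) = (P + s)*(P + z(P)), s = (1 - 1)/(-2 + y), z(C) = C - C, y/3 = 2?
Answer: 1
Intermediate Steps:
y = 6 (y = 3*2 = 6)
z(C) = 0
s = 0 (s = (1 - 1)/(-2 + 6) = 0/4 = 0*(¼) = 0)
L(P) = P² (L(P) = (P + 0)*(P + 0) = P*P = P²)
L(v(1, 5))² = (1²)² = 1² = 1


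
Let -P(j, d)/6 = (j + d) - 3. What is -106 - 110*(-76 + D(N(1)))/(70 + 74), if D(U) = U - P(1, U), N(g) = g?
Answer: -353/8 ≈ -44.125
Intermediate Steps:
P(j, d) = 18 - 6*d - 6*j (P(j, d) = -6*((j + d) - 3) = -6*((d + j) - 3) = -6*(-3 + d + j) = 18 - 6*d - 6*j)
D(U) = -12 + 7*U (D(U) = U - (18 - 6*U - 6*1) = U - (18 - 6*U - 6) = U - (12 - 6*U) = U + (-12 + 6*U) = -12 + 7*U)
-106 - 110*(-76 + D(N(1)))/(70 + 74) = -106 - 110*(-76 + (-12 + 7*1))/(70 + 74) = -106 - 110*(-76 + (-12 + 7))/144 = -106 - 110*(-76 - 5)/144 = -106 - (-8910)/144 = -106 - 110*(-9/16) = -106 + 495/8 = -353/8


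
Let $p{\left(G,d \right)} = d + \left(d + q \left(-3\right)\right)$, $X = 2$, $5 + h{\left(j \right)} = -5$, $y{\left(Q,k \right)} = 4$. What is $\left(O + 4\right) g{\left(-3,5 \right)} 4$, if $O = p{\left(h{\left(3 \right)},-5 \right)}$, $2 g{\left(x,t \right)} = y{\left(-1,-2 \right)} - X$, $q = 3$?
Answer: $-60$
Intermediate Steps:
$h{\left(j \right)} = -10$ ($h{\left(j \right)} = -5 - 5 = -10$)
$g{\left(x,t \right)} = 1$ ($g{\left(x,t \right)} = \frac{4 - 2}{2} = \frac{1}{2} \cdot 2 = 1$)
$p{\left(G,d \right)} = -9 + 2 d$ ($p{\left(G,d \right)} = d + \left(d + 3 \left(-3\right)\right) = d + \left(d - 9\right) = d + \left(-9 + d\right) = -9 + 2 d$)
$O = -19$ ($O = -9 + 2 \left(-5\right) = -9 - 10 = -19$)
$\left(O + 4\right) g{\left(-3,5 \right)} 4 = \left(-19 + 4\right) 1 \cdot 4 = \left(-15\right) 1 \cdot 4 = \left(-15\right) 4 = -60$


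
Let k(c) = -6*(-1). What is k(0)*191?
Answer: 1146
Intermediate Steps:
k(c) = 6
k(0)*191 = 6*191 = 1146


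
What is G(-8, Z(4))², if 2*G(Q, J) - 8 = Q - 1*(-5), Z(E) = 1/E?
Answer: 25/4 ≈ 6.2500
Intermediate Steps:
G(Q, J) = 13/2 + Q/2 (G(Q, J) = 4 + (Q - 1*(-5))/2 = 4 + (Q + 5)/2 = 4 + (5 + Q)/2 = 4 + (5/2 + Q/2) = 13/2 + Q/2)
G(-8, Z(4))² = (13/2 + (½)*(-8))² = (13/2 - 4)² = (5/2)² = 25/4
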